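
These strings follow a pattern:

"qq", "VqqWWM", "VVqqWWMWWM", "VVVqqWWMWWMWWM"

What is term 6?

VVVVVqqWWMWWMWWMWWMWWM

Each term wraps the previous one in V on the left and WWM on the right.
From VVVqqWWMWWMWWM, 2 further steps: VVVqqWWMWWMWWM → VVVVqqWWMWWMWWMWWM → (answer).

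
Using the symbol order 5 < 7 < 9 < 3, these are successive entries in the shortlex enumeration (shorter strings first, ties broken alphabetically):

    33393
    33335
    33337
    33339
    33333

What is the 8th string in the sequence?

Advancing 3 positions from 33333 through 33333 → 555555 → 555557 reaches term 8.

555559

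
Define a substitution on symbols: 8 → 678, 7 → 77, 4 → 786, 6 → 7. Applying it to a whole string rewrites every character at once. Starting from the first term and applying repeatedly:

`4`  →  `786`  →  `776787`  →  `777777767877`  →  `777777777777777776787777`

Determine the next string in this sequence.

777777777777777777777777777777777777767877777777

Applying the rule to each of the 24 symbols of 777777777777777776787777 gives the pieces 77 77 77 77 77 77 77 77 77 77 77 77 77 77 77 77 77 7 77 678 77 77 77 77, which concatenate to the answer.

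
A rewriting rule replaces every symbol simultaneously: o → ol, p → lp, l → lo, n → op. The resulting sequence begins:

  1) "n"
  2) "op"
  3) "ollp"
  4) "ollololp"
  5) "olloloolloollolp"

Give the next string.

Rewriting the 16 symbols of olloloolloollolp one by one yields ol lo lo ol lo ol ol lo lo ol ol lo lo ol lo lp; concatenated:

olloloolloololloloololloloollolp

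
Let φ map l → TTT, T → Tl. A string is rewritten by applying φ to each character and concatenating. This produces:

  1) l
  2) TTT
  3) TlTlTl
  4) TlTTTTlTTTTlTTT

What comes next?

Rewriting the 15 symbols of TlTTTTlTTTTlTTT one by one yields Tl TTT Tl Tl Tl Tl TTT Tl Tl Tl Tl TTT Tl Tl Tl; concatenated:

TlTTTTlTlTlTlTTTTlTlTlTlTTTTlTlTl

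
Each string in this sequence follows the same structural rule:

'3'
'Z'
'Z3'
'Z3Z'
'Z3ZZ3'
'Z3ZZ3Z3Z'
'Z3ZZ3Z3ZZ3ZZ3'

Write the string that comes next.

Each term (from the third on) is the previous term followed by the one before it: term 3 = Z·3 = Z3.
Continuing: Z3ZZ3Z3ZZ3ZZ3 · Z3ZZ3Z3Z gives term 8.

Z3ZZ3Z3ZZ3ZZ3Z3ZZ3Z3Z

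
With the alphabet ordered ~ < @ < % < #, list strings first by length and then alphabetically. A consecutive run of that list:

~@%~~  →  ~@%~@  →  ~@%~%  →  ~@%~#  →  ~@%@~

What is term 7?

~@%@%

Continuing the enumeration 2 steps past ~@%@~: ~@%@~ → ~@%@@ → (answer).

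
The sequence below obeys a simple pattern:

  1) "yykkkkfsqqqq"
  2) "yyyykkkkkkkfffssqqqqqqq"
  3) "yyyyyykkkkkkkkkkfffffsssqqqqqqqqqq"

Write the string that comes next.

Reading off run lengths: y runs 2, 4, 6; k runs 4, 7, 10; f runs 1, 3, 5; s runs 1, 2, 3; q runs 4, 7, 10 — each is linear in n (n = 1, 2, …).
For the next term, n = 4, so the run lengths are 8, 13, 7, 4, 13.

yyyyyyyykkkkkkkkkkkkkfffffffssssqqqqqqqqqqqqq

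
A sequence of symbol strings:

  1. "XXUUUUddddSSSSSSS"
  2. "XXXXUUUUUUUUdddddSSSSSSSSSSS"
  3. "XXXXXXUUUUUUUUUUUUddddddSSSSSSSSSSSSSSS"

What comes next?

Each string has the form X^{2n} U^{4n} d^{n+3} S^{4n+3} (n = 1, 2, …).
At n = 4 the blocks have lengths 8, 16, 7, 19.

XXXXXXXXUUUUUUUUUUUUUUUUdddddddSSSSSSSSSSSSSSSSSSS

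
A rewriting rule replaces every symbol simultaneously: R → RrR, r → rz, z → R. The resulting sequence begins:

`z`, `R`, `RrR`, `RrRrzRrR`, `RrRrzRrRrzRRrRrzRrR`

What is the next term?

Applying the rule to each of the 19 symbols of RrRrzRrRrzRRrRrzRrR gives the pieces RrR rz RrR rz R RrR rz RrR rz R RrR RrR rz RrR rz R RrR rz RrR, which concatenate to the answer.

RrRrzRrRrzRRrRrzRrRrzRRrRRrRrzRrRrzRRrRrzRrR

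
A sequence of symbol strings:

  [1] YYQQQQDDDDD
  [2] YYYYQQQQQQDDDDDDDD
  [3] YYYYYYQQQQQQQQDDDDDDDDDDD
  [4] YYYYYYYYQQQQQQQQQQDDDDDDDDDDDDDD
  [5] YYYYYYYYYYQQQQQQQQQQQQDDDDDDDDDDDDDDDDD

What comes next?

YYYYYYYYYYYYQQQQQQQQQQQQQQDDDDDDDDDDDDDDDDDDDD

Reading off run lengths: Y runs 2, 4, 6, 8, 10; Q runs 4, 6, 8, 10, 12; D runs 5, 8, 11, 14, 17 — each is linear in n, where the shown terms are n = 2, 3, 4, 5, 6.
At n = 7 the blocks have lengths 12, 14, 20.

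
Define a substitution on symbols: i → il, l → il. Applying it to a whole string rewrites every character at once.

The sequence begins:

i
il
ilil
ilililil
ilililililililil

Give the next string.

Applying the rule to each of the 16 symbols of ilililililililil gives the pieces il il il il il il il il il il il il il il il il, which concatenate to the answer.

ilililililililililililililililil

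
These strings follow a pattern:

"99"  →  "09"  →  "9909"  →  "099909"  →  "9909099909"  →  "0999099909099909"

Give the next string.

Each term (from the third on) is the two preceding terms concatenated in order: term 3 = 99·09 = 9909.
Continuing: 9909099909 · 0999099909099909 gives term 7.

99090999090999099909099909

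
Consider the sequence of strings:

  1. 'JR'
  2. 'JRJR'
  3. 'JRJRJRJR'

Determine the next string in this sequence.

JRJRJRJRJRJRJRJR

Every step duplicates the string.
One more doubling of JRJRJRJR gives the answer.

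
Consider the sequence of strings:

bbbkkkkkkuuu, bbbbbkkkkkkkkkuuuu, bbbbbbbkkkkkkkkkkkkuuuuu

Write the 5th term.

The n-th term is 2n-1 b's then 3n k's then n+1 u's, where the shown terms are n = 2, 3, 4.
For term 5, n = 6, so the run lengths are 11, 18, 7.

bbbbbbbbbbbkkkkkkkkkkkkkkkkkkuuuuuuu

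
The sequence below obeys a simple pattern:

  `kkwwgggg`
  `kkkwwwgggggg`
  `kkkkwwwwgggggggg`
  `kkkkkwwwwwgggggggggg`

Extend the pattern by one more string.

Each string has the form k^{n} w^{n} g^{2n}, where the shown terms are n = 2, 3, 4, 5.
At n = 6 the blocks have lengths 6, 6, 12.

kkkkkkwwwwwwgggggggggggg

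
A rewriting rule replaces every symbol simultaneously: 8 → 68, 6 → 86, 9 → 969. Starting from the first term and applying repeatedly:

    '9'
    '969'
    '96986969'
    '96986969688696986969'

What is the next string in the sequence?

969869696886969869698668688696986969688696986969

φ(96986969688696986969) expands symbol-by-symbol to 969 86 969 68 86 969 86 969 86 68 68 86 969 86 969 68 86 969 86 969; joining the 20 pieces gives the next term.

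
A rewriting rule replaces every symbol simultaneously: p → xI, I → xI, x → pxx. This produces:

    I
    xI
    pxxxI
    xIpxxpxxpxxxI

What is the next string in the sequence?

pxxxIxIpxxpxxxIpxxpxxxIpxxpxxpxxxI

Applying the rule to each of the 13 symbols of xIpxxpxxpxxxI gives the pieces pxx xI xI pxx pxx xI pxx pxx xI pxx pxx pxx xI, which concatenate to the answer.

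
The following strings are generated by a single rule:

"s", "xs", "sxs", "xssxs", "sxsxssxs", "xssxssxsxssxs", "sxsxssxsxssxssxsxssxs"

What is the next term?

From term 3 onward, concatenate the second-to-last term with the last: s·xs = sxs, xs·sxs = xssxs, …
So term 8 is xssxssxsxssxs·sxsxssxsxssxssxsxssxs.

xssxssxsxssxssxsxssxsxssxssxsxssxs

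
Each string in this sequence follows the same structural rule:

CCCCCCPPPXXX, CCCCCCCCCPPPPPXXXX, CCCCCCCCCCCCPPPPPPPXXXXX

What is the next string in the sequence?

CCCCCCCCCCCCCCCPPPPPPPPPXXXXXX

Term n consists of 3n C's, followed by 2n-1 P's, followed by n+1 X's, where the shown terms are n = 2, 3, 4.
At n = 5 the blocks have lengths 15, 9, 6.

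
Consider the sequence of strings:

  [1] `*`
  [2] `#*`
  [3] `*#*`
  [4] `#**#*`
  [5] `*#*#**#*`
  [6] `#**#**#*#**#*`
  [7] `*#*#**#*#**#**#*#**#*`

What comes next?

#**#**#*#**#**#*#**#*#**#**#*#**#*

From term 3 onward, concatenate the second-to-last term with the last: *·#* = *#*, #*·*#* = #**#*, …
So term 8 is #**#**#*#**#*·*#*#**#*#**#**#*#**#*.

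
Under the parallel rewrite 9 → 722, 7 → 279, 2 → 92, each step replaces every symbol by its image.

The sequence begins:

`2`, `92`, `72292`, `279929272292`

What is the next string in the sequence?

Apply φ to 279929272292 symbol by symbol: 2→92, 7→279, 9→722, 9→722, 2→92, 9→722, 2→92, 7→279, 2→92, 2→92, 9→722, 2→92; joined: 92 279 722 722 92 722 92 279 92 92 722 92.

922797227229272292279929272292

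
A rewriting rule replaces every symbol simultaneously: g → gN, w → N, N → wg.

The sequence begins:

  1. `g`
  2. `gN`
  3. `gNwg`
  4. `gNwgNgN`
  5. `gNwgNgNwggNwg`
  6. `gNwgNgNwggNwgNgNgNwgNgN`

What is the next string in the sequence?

gNwgNgNwggNwgNgNgNwgNgNwggNwggNwgNgNwggNwg

φ(gNwgNgNwggNwgNgNgNwgNgN) expands symbol-by-symbol to gN wg N gN wg gN wg N gN gN wg N gN wg gN wg gN wg N gN wg gN wg; joining the 23 pieces gives the next term.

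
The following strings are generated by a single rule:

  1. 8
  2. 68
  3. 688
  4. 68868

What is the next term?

Each term (from the third on) is the previous term followed by the one before it: term 3 = 68·8 = 688.
The next term joins 68868 and 688.

68868688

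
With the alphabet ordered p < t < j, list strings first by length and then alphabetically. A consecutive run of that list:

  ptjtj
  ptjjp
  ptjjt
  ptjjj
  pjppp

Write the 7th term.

pjppj

Advancing 2 positions from pjppp through pjppp → pjppt reaches term 7.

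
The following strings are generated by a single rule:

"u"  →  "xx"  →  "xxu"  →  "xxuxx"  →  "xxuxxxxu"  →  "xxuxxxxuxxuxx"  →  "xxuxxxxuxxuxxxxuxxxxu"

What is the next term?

Each term (from the third on) is the previous term followed by the one before it: term 3 = xx·u = xxu.
So term 8 is xxuxxxxuxxuxxxxuxxxxu·xxuxxxxuxxuxx.

xxuxxxxuxxuxxxxuxxxxuxxuxxxxuxxuxx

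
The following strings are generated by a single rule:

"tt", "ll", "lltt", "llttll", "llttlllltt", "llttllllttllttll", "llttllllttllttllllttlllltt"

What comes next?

llttllllttllttllllttllllttllttllllttllttll

From term 3 onward, concatenate the last term with the second-to-last: ll·tt = lltt, lltt·ll = llttll, …
The next term joins llttllllttllttllllttlllltt and llttllllttllttll.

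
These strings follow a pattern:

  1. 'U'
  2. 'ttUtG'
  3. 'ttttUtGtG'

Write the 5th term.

Each term wraps the previous one in tt on the left and tG on the right.
From ttttUtGtG, 2 further steps: ttttUtGtG → ttttttUtGtGtG → (answer).

ttttttttUtGtGtGtG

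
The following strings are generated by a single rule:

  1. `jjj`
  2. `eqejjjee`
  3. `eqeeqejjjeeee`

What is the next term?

eqeeqeeqejjjeeeeee

s(k+1) = eqe·s(k)·ee, so each term gains eqe as a prefix and ee as a suffix.
So the next term is eqe·eqeeqejjjeeee·ee.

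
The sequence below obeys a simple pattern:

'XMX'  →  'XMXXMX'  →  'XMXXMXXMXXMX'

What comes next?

XMXXMXXMXXMXXMXXMXXMXXMX

Every step duplicates the string.
One more doubling of XMXXMXXMXXMX gives the answer.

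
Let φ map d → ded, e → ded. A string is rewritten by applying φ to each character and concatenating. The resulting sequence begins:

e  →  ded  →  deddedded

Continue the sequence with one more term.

Rewriting each symbol of deddedded: d→ded, e→ded, d→ded, d→ded, e→ded, d→ded, d→ded, e→ded, d→ded, which concatenates to ded ded ded ded ded ded ded ded ded.

deddeddeddeddeddeddeddedded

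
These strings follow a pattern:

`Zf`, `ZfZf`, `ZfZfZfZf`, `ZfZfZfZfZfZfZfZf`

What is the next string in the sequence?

ZfZfZfZfZfZfZfZfZfZfZfZfZfZfZfZf

Every step duplicates the string.
One more doubling of ZfZfZfZfZfZfZfZf gives the answer.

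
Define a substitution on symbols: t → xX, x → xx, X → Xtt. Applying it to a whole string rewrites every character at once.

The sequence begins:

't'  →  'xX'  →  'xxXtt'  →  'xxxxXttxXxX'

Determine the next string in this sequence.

Apply φ to xxxxXttxXxX symbol by symbol: x→xx, x→xx, x→xx, x→xx, X→Xtt, t→xX, t→xX, x→xx, X→Xtt, x→xx, X→Xtt; joined: xx xx xx xx Xtt xX xX xx Xtt xx Xtt.

xxxxxxxxXttxXxXxxXttxxXtt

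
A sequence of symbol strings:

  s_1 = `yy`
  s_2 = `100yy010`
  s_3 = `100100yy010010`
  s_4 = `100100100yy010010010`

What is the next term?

Every step adds 100 to the front and 010 to the end of the previous string.
Applying this once more to 100100100yy010010010:

100100100100yy010010010010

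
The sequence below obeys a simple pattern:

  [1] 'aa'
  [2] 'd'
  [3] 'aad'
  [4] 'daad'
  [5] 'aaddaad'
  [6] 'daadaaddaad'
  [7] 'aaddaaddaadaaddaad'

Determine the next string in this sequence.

From term 3 onward, concatenate the second-to-last term with the last: aa·d = aad, d·aad = daad, …
So term 8 is daadaaddaad·aaddaaddaadaaddaad.

daadaaddaadaaddaaddaadaaddaad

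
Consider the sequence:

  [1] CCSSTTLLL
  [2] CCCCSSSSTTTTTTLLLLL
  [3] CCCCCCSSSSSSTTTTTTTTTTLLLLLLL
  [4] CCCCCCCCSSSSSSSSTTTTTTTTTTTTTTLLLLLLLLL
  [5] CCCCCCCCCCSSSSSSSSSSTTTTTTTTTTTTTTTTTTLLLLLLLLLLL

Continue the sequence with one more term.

Term n consists of 2n C's, followed by 2n S's, followed by 4n-2 T's, followed by 2n+1 L's (n = 1, 2, …).
Setting n = 6 gives 12, 12, 22, 13 characters in each block.

CCCCCCCCCCCCSSSSSSSSSSSSTTTTTTTTTTTTTTTTTTTTTTLLLLLLLLLLLLL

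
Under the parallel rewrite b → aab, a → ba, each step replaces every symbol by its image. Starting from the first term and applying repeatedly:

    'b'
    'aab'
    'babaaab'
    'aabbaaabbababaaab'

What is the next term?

Replace each of the 17 characters of aabbaaabbababaaab in place — ba ba aab aab ba ba ba aab aab ba aab ba aab ba ba ba aab — and concatenate.

babaaabaabbababaaabaabbaaabbaaabbababaaab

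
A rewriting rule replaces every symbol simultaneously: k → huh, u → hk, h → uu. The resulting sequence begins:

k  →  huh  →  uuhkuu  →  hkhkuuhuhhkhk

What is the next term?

Replace each of the 13 characters of hkhkuuhuhhkhk in place — uu huh uu huh hk hk uu hk uu uu huh uu huh — and concatenate.

uuhuhuuhuhhkhkuuhkuuuuhuhuuhuh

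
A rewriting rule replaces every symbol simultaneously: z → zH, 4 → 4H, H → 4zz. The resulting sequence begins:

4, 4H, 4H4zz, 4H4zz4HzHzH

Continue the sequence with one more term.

4H4zz4HzHzH4H4zzzH4zzzH4zz

Apply φ to 4H4zz4HzHzH symbol by symbol: 4→4H, H→4zz, 4→4H, z→zH, z→zH, 4→4H, H→4zz, z→zH, H→4zz, z→zH, H→4zz; joined: 4H 4zz 4H zH zH 4H 4zz zH 4zz zH 4zz.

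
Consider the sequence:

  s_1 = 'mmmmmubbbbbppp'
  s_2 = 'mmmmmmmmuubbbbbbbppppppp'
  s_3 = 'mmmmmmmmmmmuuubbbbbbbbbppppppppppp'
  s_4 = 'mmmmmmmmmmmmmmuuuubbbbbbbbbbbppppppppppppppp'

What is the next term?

Reading off run lengths: m runs 5, 8, 11, 14; u runs 1, 2, 3, 4; b runs 5, 7, 9, 11; p runs 3, 7, 11, 15 — each is linear in n (n = 1, 2, …).
Setting n = 5 gives 17, 5, 13, 19 characters in each block.

mmmmmmmmmmmmmmmmmuuuuubbbbbbbbbbbbbppppppppppppppppppp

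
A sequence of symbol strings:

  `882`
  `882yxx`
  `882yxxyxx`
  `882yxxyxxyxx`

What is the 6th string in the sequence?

882yxxyxxyxxyxxyxx

The strings grow by a fixed suffix yxx each time.
From 882yxxyxxyxx, 2 further steps: 882yxxyxxyxx → 882yxxyxxyxxyxx → (answer).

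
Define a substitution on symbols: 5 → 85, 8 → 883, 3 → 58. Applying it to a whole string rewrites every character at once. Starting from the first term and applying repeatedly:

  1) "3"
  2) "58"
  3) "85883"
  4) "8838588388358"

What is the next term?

Replace each of the 13 characters of 8838588388358 in place — 883 883 58 883 85 883 883 58 883 883 58 85 883 — and concatenate.

8838835888385883883588838835885883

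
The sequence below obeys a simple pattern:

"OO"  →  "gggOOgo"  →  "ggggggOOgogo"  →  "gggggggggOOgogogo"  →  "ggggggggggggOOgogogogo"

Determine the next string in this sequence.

Every step adds ggg to the front and go to the end of the previous string.
Applying this once more to ggggggggggggOOgogogogo:

gggggggggggggggOOgogogogogo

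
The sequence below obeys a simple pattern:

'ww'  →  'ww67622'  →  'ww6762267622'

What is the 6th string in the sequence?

The strings grow by a fixed suffix 67622 each time.
From ww6762267622, 3 further steps: ww6762267622 → ww676226762267622 → ww67622676226762267622 → (answer).

ww6762267622676226762267622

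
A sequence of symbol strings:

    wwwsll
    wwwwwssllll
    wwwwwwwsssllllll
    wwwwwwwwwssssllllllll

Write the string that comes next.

wwwwwwwwwwwsssssllllllllll

Term n consists of 2n+1 w's, followed by n s's, followed by 2n l's (n = 1, 2, …).
For the next term, n = 5, so the run lengths are 11, 5, 10.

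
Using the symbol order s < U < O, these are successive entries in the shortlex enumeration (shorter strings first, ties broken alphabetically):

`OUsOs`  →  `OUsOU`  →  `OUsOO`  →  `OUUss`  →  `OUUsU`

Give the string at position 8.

OUUUU

Continuing the enumeration 3 steps past OUUsU: OUUsU → OUUsO → OUUUs → (answer).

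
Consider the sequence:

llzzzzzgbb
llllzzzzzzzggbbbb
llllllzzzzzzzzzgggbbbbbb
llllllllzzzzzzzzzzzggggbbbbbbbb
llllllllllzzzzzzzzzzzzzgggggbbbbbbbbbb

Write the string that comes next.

Term n consists of 2n l's, followed by 2n+3 z's, followed by n g's, followed by 2n b's (n = 1, 2, …).
For the next term, n = 6, so the run lengths are 12, 15, 6, 12.

llllllllllllzzzzzzzzzzzzzzzggggggbbbbbbbbbbbb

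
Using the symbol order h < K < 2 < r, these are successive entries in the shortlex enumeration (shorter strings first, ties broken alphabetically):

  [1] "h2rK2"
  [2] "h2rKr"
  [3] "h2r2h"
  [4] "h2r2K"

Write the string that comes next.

The successor of h2r2K increments the rightmost position that isn't already r and resets every position after it to h.

h2r22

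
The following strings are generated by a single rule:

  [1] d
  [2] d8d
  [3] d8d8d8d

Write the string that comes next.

d8d8d8d8d8d8d8d

Each string is two copies of the previous one joined by '8'.
One more doubling of d8d8d8d gives the answer.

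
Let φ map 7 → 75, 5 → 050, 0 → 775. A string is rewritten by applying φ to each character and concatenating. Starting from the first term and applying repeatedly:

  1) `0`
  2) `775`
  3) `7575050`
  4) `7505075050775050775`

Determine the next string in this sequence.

750507750507757505077505077575750507750507757575050

φ(7505075050775050775) expands symbol-by-symbol to 75 050 775 050 775 75 050 775 050 775 75 75 050 775 050 775 75 75 050; joining the 19 pieces gives the next term.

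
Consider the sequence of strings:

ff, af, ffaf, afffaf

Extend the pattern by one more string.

This is a Fibonacci-style word recurrence s(k) = s(k−2)·s(k−1): e.g. ff·af = ffaf.
Continuing: ffaf · afffaf gives term 5.

ffafafffaf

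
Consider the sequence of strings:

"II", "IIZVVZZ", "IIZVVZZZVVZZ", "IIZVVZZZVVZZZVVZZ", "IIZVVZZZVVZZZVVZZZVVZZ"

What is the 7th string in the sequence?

The strings grow by a fixed suffix ZVVZZ each time.
From IIZVVZZZVVZZZVVZZZVVZZ, 2 further steps: IIZVVZZZVVZZZVVZZZVVZZ → IIZVVZZZVVZZZVVZZZVVZZZVVZZ → (answer).

IIZVVZZZVVZZZVVZZZVVZZZVVZZZVVZZ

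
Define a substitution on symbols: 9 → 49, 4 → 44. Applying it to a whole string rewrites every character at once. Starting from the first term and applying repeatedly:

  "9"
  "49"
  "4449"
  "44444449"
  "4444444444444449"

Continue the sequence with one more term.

44444444444444444444444444444449

Applying the rule to each of the 16 symbols of 4444444444444449 gives the pieces 44 44 44 44 44 44 44 44 44 44 44 44 44 44 44 49, which concatenate to the answer.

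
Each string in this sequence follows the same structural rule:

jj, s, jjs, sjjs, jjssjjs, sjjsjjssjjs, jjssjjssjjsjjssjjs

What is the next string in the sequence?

Each term (from the third on) is the two preceding terms concatenated in order: term 3 = jj·s = jjs.
Continuing: sjjsjjssjjs · jjssjjssjjsjjssjjs gives term 8.

sjjsjjssjjsjjssjjssjjsjjssjjs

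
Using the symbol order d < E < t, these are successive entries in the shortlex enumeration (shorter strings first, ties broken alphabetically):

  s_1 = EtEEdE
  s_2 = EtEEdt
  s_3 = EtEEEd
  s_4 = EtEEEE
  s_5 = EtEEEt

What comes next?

EtEEtd

Find the rightmost character of EtEEEt below t, bump it to the next letter, and reset everything to its right to d.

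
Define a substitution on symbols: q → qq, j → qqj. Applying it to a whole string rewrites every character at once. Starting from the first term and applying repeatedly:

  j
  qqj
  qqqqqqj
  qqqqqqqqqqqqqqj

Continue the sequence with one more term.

Rewriting the 15 symbols of qqqqqqqqqqqqqqj one by one yields qq qq qq qq qq qq qq qq qq qq qq qq qq qq qqj; concatenated:

qqqqqqqqqqqqqqqqqqqqqqqqqqqqqqj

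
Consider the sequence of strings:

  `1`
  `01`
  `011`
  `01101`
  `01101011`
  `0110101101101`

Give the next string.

011010110110101101011

From term 3 onward, concatenate the last term with the second-to-last: 01·1 = 011, 011·01 = 01101, …
So term 7 is 0110101101101·01101011.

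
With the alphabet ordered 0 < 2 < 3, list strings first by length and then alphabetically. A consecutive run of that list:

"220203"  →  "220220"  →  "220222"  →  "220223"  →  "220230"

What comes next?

220232

Find the rightmost character of 220230 below 3, bump it to the next letter, and reset everything to its right to 0.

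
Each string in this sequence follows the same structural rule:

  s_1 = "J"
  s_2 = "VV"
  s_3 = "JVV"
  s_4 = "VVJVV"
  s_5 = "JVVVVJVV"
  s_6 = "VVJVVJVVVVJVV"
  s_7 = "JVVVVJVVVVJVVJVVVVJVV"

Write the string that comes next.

VVJVVJVVVVJVVJVVVVJVVVVJVVJVVVVJVV

Each term (from the third on) is the two preceding terms concatenated in order: term 3 = J·VV = JVV.
The next term joins VVJVVJVVVVJVV and JVVVVJVVVVJVVJVVVVJVV.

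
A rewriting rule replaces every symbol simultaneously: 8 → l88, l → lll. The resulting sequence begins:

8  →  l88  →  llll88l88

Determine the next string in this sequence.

Rewriting each symbol of llll88l88: l→lll, l→lll, l→lll, l→lll, 8→l88, 8→l88, l→lll, 8→l88, 8→l88, which concatenates to lll lll lll lll l88 l88 lll l88 l88.

lllllllllllll88l88llll88l88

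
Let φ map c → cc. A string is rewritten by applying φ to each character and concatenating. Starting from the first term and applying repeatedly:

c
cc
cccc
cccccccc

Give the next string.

Expanding cccccccc: c→cc, c→cc, c→cc, c→cc, c→cc, c→cc, c→cc, c→cc. Concatenated: cc cc cc cc cc cc cc cc.

cccccccccccccccc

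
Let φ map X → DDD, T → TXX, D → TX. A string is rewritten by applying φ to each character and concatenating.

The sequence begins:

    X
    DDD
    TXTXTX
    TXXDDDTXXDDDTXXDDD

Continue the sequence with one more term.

Applying the rule to each of the 18 symbols of TXXDDDTXXDDDTXXDDD gives the pieces TXX DDD DDD TX TX TX TXX DDD DDD TX TX TX TXX DDD DDD TX TX TX, which concatenate to the answer.

TXXDDDDDDTXTXTXTXXDDDDDDTXTXTXTXXDDDDDDTXTXTX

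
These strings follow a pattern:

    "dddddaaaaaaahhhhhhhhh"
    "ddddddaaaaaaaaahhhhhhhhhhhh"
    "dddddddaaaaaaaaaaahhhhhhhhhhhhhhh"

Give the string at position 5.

dddddddddaaaaaaaaaaaaaaahhhhhhhhhhhhhhhhhhhhh

The n-th term is n+2 d's then 2n+1 a's then 3n h's, where the shown terms are n = 3, 4, 5.
Setting n = 7 gives 9, 15, 21 characters in each block.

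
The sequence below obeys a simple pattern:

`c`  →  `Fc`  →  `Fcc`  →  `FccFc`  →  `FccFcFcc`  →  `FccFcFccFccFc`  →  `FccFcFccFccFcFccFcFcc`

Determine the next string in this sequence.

Each term (from the third on) is the previous term followed by the one before it: term 3 = Fc·c = Fcc.
The next term joins FccFcFccFccFcFccFcFcc and FccFcFccFccFc.

FccFcFccFccFcFccFcFccFccFcFccFccFc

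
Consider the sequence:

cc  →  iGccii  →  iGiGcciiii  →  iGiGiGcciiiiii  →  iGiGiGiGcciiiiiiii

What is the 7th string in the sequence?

iGiGiGiGiGiGcciiiiiiiiiiii

Each term wraps the previous one in iG on the left and ii on the right.
From iGiGiGiGcciiiiiiii, 2 further steps: iGiGiGiGcciiiiiiii → iGiGiGiGiGcciiiiiiiiii → (answer).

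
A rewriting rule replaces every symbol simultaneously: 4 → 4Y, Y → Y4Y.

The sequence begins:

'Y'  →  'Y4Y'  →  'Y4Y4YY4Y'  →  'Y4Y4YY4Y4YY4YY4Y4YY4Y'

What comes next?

Y4Y4YY4Y4YY4YY4Y4YY4Y4YY4YY4Y4YY4YY4Y4YY4Y4YY4YY4Y4YY4Y

φ(Y4Y4YY4Y4YY4YY4Y4YY4Y) expands symbol-by-symbol to Y4Y 4Y Y4Y 4Y Y4Y Y4Y 4Y Y4Y 4Y Y4Y Y4Y 4Y Y4Y Y4Y 4Y Y4Y 4Y Y4Y Y4Y 4Y Y4Y; joining the 21 pieces gives the next term.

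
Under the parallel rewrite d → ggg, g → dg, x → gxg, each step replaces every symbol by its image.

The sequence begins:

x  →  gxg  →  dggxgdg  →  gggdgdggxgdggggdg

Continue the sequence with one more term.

Rewriting the 17 symbols of gggdgdggxgdggggdg one by one yields dg dg dg ggg dg ggg dg dg gxg dg ggg dg dg dg dg ggg dg; concatenated:

dgdgdggggdggggdgdggxgdggggdgdgdgdggggdg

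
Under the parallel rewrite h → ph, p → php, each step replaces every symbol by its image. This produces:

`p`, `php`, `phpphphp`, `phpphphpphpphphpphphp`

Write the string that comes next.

phpphphpphpphphpphphpphpphphpphpphphpphphpphpphphpphphp

φ(phpphphpphpphphpphphp) expands symbol-by-symbol to php ph php php ph php ph php php ph php php ph php ph php php ph php ph php; joining the 21 pieces gives the next term.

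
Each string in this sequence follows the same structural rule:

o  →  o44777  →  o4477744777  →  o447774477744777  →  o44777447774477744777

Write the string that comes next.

Each term is the previous one with 44777 appended.
Applying this once more to o44777447774477744777:

o4477744777447774477744777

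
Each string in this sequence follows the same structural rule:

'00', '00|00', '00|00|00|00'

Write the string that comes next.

Every step duplicates the string with '|' between the halves.
Doubling 00|00|00|00 with '|' between the halves:

00|00|00|00|00|00|00|00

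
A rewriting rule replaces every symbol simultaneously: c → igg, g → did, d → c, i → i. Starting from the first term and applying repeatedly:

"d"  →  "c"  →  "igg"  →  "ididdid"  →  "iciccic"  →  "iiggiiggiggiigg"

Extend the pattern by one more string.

iididdidiididdidididdidiididdid

φ(iiggiiggiggiigg) expands symbol-by-symbol to i i did did i i did did i did did i i did did; joining the 15 pieces gives the next term.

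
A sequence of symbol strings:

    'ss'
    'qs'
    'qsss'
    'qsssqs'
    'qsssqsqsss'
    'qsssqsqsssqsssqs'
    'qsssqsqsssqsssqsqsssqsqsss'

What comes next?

This is a Fibonacci-style word recurrence s(k) = s(k−1)·s(k−2): e.g. qs·ss = qsss.
So term 8 is qsssqsqsssqsssqsqsssqsqsss·qsssqsqsssqsssqs.

qsssqsqsssqsssqsqsssqsqsssqsssqsqsssqsssqs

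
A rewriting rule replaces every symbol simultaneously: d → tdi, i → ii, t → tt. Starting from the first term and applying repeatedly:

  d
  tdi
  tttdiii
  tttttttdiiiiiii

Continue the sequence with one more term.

tttttttttttttttdiiiiiiiiiiiiiii

Applying the rule to each of the 15 symbols of tttttttdiiiiiii gives the pieces tt tt tt tt tt tt tt tdi ii ii ii ii ii ii ii, which concatenate to the answer.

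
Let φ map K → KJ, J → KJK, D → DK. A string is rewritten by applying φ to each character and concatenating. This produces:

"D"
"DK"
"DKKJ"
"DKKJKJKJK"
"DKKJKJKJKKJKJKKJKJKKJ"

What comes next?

DKKJKJKJKKJKJKKJKJKKJKJKJKKJKJKKJKJKJKKJKJKKJKJKJK

Applying the rule to each of the 21 symbols of DKKJKJKJKKJKJKKJKJKKJ gives the pieces DK KJ KJ KJK KJ KJK KJ KJK KJ KJ KJK KJ KJK KJ KJ KJK KJ KJK KJ KJ KJK, which concatenate to the answer.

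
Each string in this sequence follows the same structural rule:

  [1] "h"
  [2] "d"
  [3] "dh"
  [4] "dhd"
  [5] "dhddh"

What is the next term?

dhddhdhd

From term 3 onward, concatenate the last term with the second-to-last: d·h = dh, dh·d = dhd, …
So term 6 is dhddh·dhd.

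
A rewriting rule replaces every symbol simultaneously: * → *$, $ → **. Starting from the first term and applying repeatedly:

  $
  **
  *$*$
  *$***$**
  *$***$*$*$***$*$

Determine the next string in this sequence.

Rewriting the 16 symbols of *$***$*$*$***$*$ one by one yields *$ ** *$ *$ *$ ** *$ ** *$ ** *$ *$ *$ ** *$ **; concatenated:

*$***$*$*$***$***$***$*$*$***$**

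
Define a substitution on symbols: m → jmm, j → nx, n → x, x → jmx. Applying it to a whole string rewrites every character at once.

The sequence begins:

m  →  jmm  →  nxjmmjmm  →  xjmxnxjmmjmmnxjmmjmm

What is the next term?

φ(xjmxnxjmmjmmnxjmmjmm) expands symbol-by-symbol to jmx nx jmm jmx x jmx nx jmm jmm nx jmm jmm x jmx nx jmm jmm nx jmm jmm; joining the 20 pieces gives the next term.

jmxnxjmmjmxxjmxnxjmmjmmnxjmmjmmxjmxnxjmmjmmnxjmmjmm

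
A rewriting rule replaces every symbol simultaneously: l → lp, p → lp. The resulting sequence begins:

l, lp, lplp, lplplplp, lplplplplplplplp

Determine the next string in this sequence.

Replace each of the 16 characters of lplplplplplplplp in place — lp lp lp lp lp lp lp lp lp lp lp lp lp lp lp lp — and concatenate.

lplplplplplplplplplplplplplplplp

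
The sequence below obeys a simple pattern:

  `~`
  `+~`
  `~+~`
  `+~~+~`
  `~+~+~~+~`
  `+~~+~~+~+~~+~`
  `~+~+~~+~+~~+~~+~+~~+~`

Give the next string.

+~~+~~+~+~~+~~+~+~~+~+~~+~~+~+~~+~

Each term (from the third on) is the two preceding terms concatenated in order: term 3 = ~·+~ = ~+~.
So term 8 is +~~+~~+~+~~+~·~+~+~~+~+~~+~~+~+~~+~.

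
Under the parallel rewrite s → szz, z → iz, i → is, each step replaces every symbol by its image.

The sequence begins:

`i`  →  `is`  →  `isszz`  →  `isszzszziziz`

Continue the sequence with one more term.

isszzszzizizszzizizisizisiz

Rewriting each symbol of isszzszziziz: i→is, s→szz, s→szz, z→iz, z→iz, s→szz, z→iz, z→iz, i→is, z→iz, i→is, z→iz, which concatenates to is szz szz iz iz szz iz iz is iz is iz.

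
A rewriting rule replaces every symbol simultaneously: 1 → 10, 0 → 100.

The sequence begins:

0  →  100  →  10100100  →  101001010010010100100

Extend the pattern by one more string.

φ(101001010010010100100) expands symbol-by-symbol to 10 100 10 100 100 10 100 10 100 100 10 100 100 10 100 10 100 100 10 100 100; joining the 21 pieces gives the next term.

1010010100100101001010010010100100101001010010010100100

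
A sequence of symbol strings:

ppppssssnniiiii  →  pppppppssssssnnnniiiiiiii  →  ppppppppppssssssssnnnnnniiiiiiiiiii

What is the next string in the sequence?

Term n consists of 3n+1 p's, followed by 2n+2 s's, followed by 2n n's, followed by 3n+2 i's (n = 1, 2, …).
At n = 4 the blocks have lengths 13, 10, 8, 14.

pppppppppppppssssssssssnnnnnnnniiiiiiiiiiiiii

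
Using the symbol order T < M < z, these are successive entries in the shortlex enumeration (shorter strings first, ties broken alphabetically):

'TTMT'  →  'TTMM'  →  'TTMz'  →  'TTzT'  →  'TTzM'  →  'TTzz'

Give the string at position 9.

Continuing the enumeration 3 steps past TTzz: TTzz → TMTT → TMTM → (answer).

TMTz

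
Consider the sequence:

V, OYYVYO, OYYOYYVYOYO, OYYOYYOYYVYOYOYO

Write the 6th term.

OYYOYYOYYOYYOYYVYOYOYOYOYO

Every step adds OYY to the front and YO to the end of the previous string.
From OYYOYYOYYVYOYOYO, 2 further steps: OYYOYYOYYVYOYOYO → OYYOYYOYYOYYVYOYOYOYO → (answer).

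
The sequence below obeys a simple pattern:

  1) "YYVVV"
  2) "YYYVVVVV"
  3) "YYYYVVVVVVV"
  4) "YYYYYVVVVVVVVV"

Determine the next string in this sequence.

Term n consists of n+1 Y's, followed by 2n+1 V's (n = 1, 2, …).
Setting n = 5 gives 6, 11 characters in each block.

YYYYYYVVVVVVVVVVV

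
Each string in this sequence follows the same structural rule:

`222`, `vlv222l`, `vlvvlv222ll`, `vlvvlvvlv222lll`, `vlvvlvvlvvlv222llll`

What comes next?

vlvvlvvlvvlvvlv222lllll

Each term wraps the previous one in vlv on the left and l on the right.
So the next term is vlv·vlvvlvvlvvlv222llll·l.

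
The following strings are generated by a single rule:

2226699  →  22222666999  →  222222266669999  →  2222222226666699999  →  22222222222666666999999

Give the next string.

Term n consists of 2n-1 2's, followed by n 6's, followed by n 9's, where the shown terms are n = 2, 3, 4, 5, 6.
Setting n = 7 gives 13, 7, 7 characters in each block.

222222222222266666669999999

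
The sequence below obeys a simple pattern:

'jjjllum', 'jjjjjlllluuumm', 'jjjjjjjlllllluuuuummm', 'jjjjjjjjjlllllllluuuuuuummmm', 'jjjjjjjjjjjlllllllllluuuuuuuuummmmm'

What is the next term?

jjjjjjjjjjjjjlllllllllllluuuuuuuuuuummmmmm

The n-th term is 2n+1 j's then 2n l's then 2n-1 u's then n m's (n = 1, 2, …).
At n = 6 the blocks have lengths 13, 12, 11, 6.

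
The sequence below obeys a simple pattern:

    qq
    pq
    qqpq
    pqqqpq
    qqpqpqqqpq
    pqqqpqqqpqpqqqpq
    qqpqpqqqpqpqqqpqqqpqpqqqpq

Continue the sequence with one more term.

This is a Fibonacci-style word recurrence s(k) = s(k−2)·s(k−1): e.g. qq·pq = qqpq.
Continuing: pqqqpqqqpqpqqqpq · qqpqpqqqpqpqqqpqqqpqpqqqpq gives term 8.

pqqqpqqqpqpqqqpqqqpqpqqqpqpqqqpqqqpqpqqqpq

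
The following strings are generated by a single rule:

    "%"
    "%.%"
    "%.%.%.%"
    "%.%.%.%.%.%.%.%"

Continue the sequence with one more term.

%.%.%.%.%.%.%.%.%.%.%.%.%.%.%.%

Every step duplicates the string with '.' between the halves.
One more doubling of %.%.%.%.%.%.%.% gives the answer.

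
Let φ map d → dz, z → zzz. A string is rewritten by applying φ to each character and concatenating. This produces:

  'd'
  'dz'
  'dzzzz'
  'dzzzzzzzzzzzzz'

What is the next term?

φ(dzzzzzzzzzzzzz) expands symbol-by-symbol to dz zzz zzz zzz zzz zzz zzz zzz zzz zzz zzz zzz zzz zzz; joining the 14 pieces gives the next term.

dzzzzzzzzzzzzzzzzzzzzzzzzzzzzzzzzzzzzzzzz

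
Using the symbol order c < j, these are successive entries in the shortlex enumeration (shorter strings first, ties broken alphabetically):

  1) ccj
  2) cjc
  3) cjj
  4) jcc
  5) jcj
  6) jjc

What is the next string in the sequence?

jjj

Treat jjc as a base-2 numeral over the given alphabet and add one, carrying through any trailing j's.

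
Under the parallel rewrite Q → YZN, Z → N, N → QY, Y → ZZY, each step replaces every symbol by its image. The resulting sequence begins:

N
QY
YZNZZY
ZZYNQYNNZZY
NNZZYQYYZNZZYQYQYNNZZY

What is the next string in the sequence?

QYQYNNZZYYZNZZYZZYNQYNNZZYYZNZZYYZNZZYQYQYNNZZY

φ(NNZZYQYYZNZZYQYQYNNZZY) expands symbol-by-symbol to QY QY N N ZZY YZN ZZY ZZY N QY N N ZZY YZN ZZY YZN ZZY QY QY N N ZZY; joining the 22 pieces gives the next term.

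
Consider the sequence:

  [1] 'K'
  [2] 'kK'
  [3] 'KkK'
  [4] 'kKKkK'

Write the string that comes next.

KkKkKKkK

This is a Fibonacci-style word recurrence s(k) = s(k−2)·s(k−1): e.g. K·kK = KkK.
The next term joins KkK and kKKkK.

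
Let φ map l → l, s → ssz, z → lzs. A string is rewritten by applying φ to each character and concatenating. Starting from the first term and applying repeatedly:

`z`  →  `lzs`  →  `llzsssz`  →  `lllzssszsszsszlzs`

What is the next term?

Replace each of the 17 characters of lllzssszsszsszlzs in place — l l l lzs ssz ssz ssz lzs ssz ssz lzs ssz ssz lzs l lzs ssz — and concatenate.

llllzssszsszsszlzssszsszlzssszsszlzsllzsssz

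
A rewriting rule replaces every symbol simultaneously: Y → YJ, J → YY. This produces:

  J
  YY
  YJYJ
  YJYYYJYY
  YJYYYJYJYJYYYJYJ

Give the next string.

φ(YJYYYJYJYJYYYJYJ) expands symbol-by-symbol to YJ YY YJ YJ YJ YY YJ YY YJ YY YJ YJ YJ YY YJ YY; joining the 16 pieces gives the next term.

YJYYYJYJYJYYYJYYYJYYYJYJYJYYYJYY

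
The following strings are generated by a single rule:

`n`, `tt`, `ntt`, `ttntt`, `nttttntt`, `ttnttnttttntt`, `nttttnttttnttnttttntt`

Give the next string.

ttnttnttttnttnttttnttttnttnttttntt

This is a Fibonacci-style word recurrence s(k) = s(k−2)·s(k−1): e.g. n·tt = ntt.
Continuing: ttnttnttttntt · nttttnttttnttnttttntt gives term 8.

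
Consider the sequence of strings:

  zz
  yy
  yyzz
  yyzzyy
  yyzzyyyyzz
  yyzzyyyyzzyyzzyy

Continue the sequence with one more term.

yyzzyyyyzzyyzzyyyyzzyyyyzz

Each term (from the third on) is the previous term followed by the one before it: term 3 = yy·zz = yyzz.
Continuing: yyzzyyyyzzyyzzyy · yyzzyyyyzz gives term 7.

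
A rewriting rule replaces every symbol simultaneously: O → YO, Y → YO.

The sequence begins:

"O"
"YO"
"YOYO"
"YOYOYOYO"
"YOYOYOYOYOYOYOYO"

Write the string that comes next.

Rewriting the 16 symbols of YOYOYOYOYOYOYOYO one by one yields YO YO YO YO YO YO YO YO YO YO YO YO YO YO YO YO; concatenated:

YOYOYOYOYOYOYOYOYOYOYOYOYOYOYOYO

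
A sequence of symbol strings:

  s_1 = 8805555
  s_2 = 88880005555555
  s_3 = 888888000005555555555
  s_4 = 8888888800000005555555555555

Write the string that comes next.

Term n consists of 2n 8's, followed by 2n-1 0's, followed by 3n+1 5's (n = 1, 2, …).
Setting n = 5 gives 10, 9, 16 characters in each block.

88888888880000000005555555555555555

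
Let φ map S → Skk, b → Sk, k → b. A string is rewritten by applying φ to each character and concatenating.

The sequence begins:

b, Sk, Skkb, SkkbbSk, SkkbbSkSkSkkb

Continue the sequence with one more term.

φ(SkkbbSkSkSkkb) expands symbol-by-symbol to Skk b b Sk Sk Skk b Skk b Skk b b Sk; joining the 13 pieces gives the next term.

SkkbbSkSkSkkbSkkbSkkbbSk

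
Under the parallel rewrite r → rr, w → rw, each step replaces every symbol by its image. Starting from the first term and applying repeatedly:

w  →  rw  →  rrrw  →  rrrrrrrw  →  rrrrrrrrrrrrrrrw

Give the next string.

Rewriting the 16 symbols of rrrrrrrrrrrrrrrw one by one yields rr rr rr rr rr rr rr rr rr rr rr rr rr rr rr rw; concatenated:

rrrrrrrrrrrrrrrrrrrrrrrrrrrrrrrw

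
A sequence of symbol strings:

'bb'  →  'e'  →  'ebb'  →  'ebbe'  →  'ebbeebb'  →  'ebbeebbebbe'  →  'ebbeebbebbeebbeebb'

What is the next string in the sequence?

Each term (from the third on) is the previous term followed by the one before it: term 3 = e·bb = ebb.
The next term joins ebbeebbebbeebbeebb and ebbeebbebbe.

ebbeebbebbeebbeebbebbeebbebbe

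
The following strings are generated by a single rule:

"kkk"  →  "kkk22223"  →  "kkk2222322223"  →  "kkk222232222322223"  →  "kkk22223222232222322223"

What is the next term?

Every step adds 22223 to the end: s(k+1) = s(k)·22223.
Applying this once more to kkk22223222232222322223:

kkk2222322223222232222322223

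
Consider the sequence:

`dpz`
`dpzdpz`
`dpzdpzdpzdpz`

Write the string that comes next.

s(k+1) = s(k)·s(k) — each term doubles the last.
Doubling dpzdpzdpzdpz:

dpzdpzdpzdpzdpzdpzdpzdpz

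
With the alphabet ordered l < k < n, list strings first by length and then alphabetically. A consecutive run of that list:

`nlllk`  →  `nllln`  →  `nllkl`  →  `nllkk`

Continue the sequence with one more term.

Find the rightmost character of nllkk below n, bump it to the next letter, and reset everything to its right to l.

nllkn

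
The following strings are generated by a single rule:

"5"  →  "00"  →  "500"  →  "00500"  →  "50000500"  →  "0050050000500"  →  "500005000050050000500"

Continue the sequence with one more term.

0050050000500500005000050050000500

This is a Fibonacci-style word recurrence s(k) = s(k−2)·s(k−1): e.g. 5·00 = 500.
So term 8 is 0050050000500·500005000050050000500.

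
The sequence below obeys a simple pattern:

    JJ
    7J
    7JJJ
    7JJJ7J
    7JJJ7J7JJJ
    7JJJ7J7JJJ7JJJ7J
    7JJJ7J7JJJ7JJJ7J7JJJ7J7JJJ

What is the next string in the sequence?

7JJJ7J7JJJ7JJJ7J7JJJ7J7JJJ7JJJ7J7JJJ7JJJ7J

From term 3 onward, concatenate the last term with the second-to-last: 7J·JJ = 7JJJ, 7JJJ·7J = 7JJJ7J, …
So term 8 is 7JJJ7J7JJJ7JJJ7J7JJJ7J7JJJ·7JJJ7J7JJJ7JJJ7J.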